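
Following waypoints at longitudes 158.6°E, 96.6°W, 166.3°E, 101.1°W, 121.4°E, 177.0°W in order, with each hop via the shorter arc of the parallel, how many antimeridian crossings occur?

5

Leg 1: +158.6° → -96.6°, shortest Δλ = 104.8° (east) — crosses 180°.
Leg 2: -96.6° → +166.3°, shortest Δλ = -97.1° (west) — crosses 180°.
Leg 3: +166.3° → -101.1°, shortest Δλ = 92.6° (east) — crosses 180°.
Leg 4: -101.1° → +121.4°, shortest Δλ = -137.5° (west) — crosses 180°.
Leg 5: +121.4° → -177.0°, shortest Δλ = 61.6° (east) — crosses 180°.
Total crossings: 5.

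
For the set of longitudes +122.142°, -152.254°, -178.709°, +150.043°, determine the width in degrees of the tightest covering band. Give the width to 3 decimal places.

85.604°

Sort the longitudes: -178.709°, -152.254°, +122.142°, +150.043°.
Eastward gaps between consecutive values (wrapping around): 26.455°, 274.396°, 27.901°, 31.248°.
Largest gap = 274.396° ⇒ minimal covering band is its complement: 360° − 274.396° = 85.604°.
Band runs from +122.142° eastward to -152.254°, crossing the antimeridian.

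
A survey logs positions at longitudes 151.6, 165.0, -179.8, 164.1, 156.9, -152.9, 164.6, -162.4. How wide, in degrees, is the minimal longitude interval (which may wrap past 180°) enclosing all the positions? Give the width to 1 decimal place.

55.5°

Sort the longitudes: -179.8°, -162.4°, -152.9°, +151.6°, +156.9°, +164.1°, +164.6°, +165.0°.
Eastward gaps between consecutive values (wrapping around): 17.4°, 9.5°, 304.5°, 5.3°, 7.2°, 0.5°, 0.4°, 15.2°.
Largest gap = 304.5° ⇒ minimal covering band is its complement: 360° − 304.5° = 55.5°.
Band runs from +151.6° eastward to -152.9°, crossing the antimeridian.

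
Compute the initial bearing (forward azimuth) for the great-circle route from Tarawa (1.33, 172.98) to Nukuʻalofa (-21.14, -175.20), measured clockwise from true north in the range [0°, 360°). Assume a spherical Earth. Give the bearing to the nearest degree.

Δλ = -175.20 − 172.98 = -348.18°; wrapped into (−180°, 180°]: 11.82°.
θ = atan2( sin Δλ · cos φ₂ , cos φ₁ · sin φ₂ − sin φ₁ · cos φ₂ · cos Δλ )
  = atan2(0.19105, -0.38174) = 153.413° → normalised to [0°, 360°): 153.413°.

153°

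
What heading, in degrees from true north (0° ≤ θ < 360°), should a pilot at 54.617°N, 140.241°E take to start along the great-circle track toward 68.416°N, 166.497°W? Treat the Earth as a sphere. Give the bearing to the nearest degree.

39°

Δλ = -166.497 − 140.241 = -306.738°; wrapped into (−180°, 180°]: 53.262°.
θ = atan2( sin Δλ · cos φ₂ , cos φ₁ · sin φ₂ − sin φ₁ · cos φ₂ · cos Δλ )
  = atan2(0.29480, 0.35904) = 39.389° → normalised to [0°, 360°): 39.389°.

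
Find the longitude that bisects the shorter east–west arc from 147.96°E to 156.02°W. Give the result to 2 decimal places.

175.97°E

Signed shortest Δλ from +147.96° to -156.02° is +56.02°.
Midpoint longitude = +147.96° + (+56.02°)/2 = +147.96° + 28.01° = +175.97°.
(The naïve average (+147.96 + -156.02)/2 = -4.03° is on the wrong side of the globe.)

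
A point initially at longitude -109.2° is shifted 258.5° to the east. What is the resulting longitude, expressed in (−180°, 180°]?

Start at -109.2°; shift +258.5° → +149.3°.
+149.3° already lies in (−180°, 180°].

+149.3°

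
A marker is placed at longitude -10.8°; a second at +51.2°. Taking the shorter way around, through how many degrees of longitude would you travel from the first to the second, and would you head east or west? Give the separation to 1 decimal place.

62.0° east

Raw difference: 51.2 − -10.8 = 62.0°.
Normalise into (−180°, 180°]: 62.0° stays 62.0°.
Positive ⇒ the second point lies to the east; separation 62.0°.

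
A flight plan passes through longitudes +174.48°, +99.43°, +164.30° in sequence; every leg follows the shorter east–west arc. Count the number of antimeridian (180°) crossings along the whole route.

Leg 1: +174.48° → +99.43°, shortest Δλ = -75.05° (west) — does not cross 180°.
Leg 2: +99.43° → +164.30°, shortest Δλ = 64.87° (east) — does not cross 180°.
Total crossings: 0.

0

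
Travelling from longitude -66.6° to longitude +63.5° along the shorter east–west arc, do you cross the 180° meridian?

Signed shortest Δλ = ((63.5 − -66.6 + 180) mod 360) − 180 = 130.1°.
Going east by 130.1° from -66.6° reaches +63.5° without touching 180°.

No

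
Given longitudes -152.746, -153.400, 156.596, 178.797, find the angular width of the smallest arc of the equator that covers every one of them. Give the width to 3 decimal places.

50.658°

Sort the longitudes: -153.400°, -152.746°, +156.596°, +178.797°.
Eastward gaps between consecutive values (wrapping around): 0.654°, 309.342°, 22.201°, 27.803°.
Largest gap = 309.342° ⇒ minimal covering band is its complement: 360° − 309.342° = 50.658°.
Band runs from +156.596° eastward to -152.746°, crossing the antimeridian.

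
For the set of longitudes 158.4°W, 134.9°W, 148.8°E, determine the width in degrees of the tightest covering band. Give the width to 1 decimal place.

76.3°

Sort the longitudes: -158.4°, -134.9°, +148.8°.
Eastward gaps between consecutive values (wrapping around): 23.5°, 283.7°, 52.8°.
Largest gap = 283.7° ⇒ minimal covering band is its complement: 360° − 283.7° = 76.3°.
Band runs from +148.8° eastward to -134.9°, crossing the antimeridian.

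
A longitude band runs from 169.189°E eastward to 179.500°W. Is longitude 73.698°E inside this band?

Band width going east from +169.189° to -179.500°: ((-179.500 − 169.189) mod 360) = 11.311°.
Offset of +73.698° east of the west edge: ((73.698 − 169.189) mod 360) = 264.509°.
264.509° > 11.311° ⇒ outside.

No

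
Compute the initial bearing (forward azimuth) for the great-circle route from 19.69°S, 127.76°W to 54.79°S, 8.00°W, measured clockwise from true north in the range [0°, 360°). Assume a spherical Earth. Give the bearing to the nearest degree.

Δλ = -8.00 − -127.76 = 119.76°.
θ = atan2( sin Δλ · cos φ₂ , cos φ₁ · sin φ₂ − sin φ₁ · cos φ₂ · cos Δλ )
  = atan2(0.50053, -0.86570) = 149.964° → normalised to [0°, 360°): 149.964°.

150°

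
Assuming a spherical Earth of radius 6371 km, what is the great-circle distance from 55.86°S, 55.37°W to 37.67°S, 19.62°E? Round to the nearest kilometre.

5740 km

Δλ = 19.62 − -55.37 = 74.99°.
Δφ = -37.67 − -55.86 = 18.19°.
a = sin²(Δφ/2) + cos φ₁ · cos φ₂ · sin²(Δλ/2) = 0.189576.
c = 2·atan2(√a, √(1−a)) = 0.90097 rad → d = 6371·c ≈ 5740.09 km.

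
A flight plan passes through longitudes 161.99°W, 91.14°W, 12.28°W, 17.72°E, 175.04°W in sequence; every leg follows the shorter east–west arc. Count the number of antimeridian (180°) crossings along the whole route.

1

Leg 1: -161.99° → -91.14°, shortest Δλ = 70.85° (east) — does not cross 180°.
Leg 2: -91.14° → -12.28°, shortest Δλ = 78.86° (east) — does not cross 180°.
Leg 3: -12.28° → +17.72°, shortest Δλ = 30.0° (east) — does not cross 180°.
Leg 4: +17.72° → -175.04°, shortest Δλ = 167.24° (east) — crosses 180°.
Total crossings: 1.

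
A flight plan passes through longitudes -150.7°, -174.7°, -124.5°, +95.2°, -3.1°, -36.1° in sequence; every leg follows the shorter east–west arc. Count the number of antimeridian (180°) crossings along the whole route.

1

Leg 1: -150.7° → -174.7°, shortest Δλ = -24.0° (west) — does not cross 180°.
Leg 2: -174.7° → -124.5°, shortest Δλ = 50.2° (east) — does not cross 180°.
Leg 3: -124.5° → +95.2°, shortest Δλ = -140.3° (west) — crosses 180°.
Leg 4: +95.2° → -3.1°, shortest Δλ = -98.3° (west) — does not cross 180°.
Leg 5: -3.1° → -36.1°, shortest Δλ = -33.0° (west) — does not cross 180°.
Total crossings: 1.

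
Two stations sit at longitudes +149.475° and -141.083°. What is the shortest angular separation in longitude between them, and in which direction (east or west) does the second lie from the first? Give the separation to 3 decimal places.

69.442° east

Raw difference: -141.083 − 149.475 = -290.558°.
Normalise into (−180°, 180°]: -290.558° + 360° = 69.442°.
Positive ⇒ the second point lies to the east; separation 69.442°.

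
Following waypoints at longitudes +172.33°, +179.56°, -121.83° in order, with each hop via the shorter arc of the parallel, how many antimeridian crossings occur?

Leg 1: +172.33° → +179.56°, shortest Δλ = 7.23° (east) — does not cross 180°.
Leg 2: +179.56° → -121.83°, shortest Δλ = 58.61° (east) — crosses 180°.
Total crossings: 1.

1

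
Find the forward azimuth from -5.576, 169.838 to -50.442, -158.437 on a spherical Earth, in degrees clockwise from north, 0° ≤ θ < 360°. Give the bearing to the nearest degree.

155°

Δλ = -158.437 − 169.838 = -328.275°; wrapped into (−180°, 180°]: 31.725°.
θ = atan2( sin Δλ · cos φ₂ , cos φ₁ · sin φ₂ − sin φ₁ · cos φ₂ · cos Δλ )
  = atan2(0.33489, -0.71470) = 154.893° → normalised to [0°, 360°): 154.893°.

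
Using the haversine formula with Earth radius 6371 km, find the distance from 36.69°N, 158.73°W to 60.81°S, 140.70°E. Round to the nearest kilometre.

12146 km

Δλ = 140.70 − -158.73 = 299.43°; wrapped into (−180°, 180°]: -60.57°.
Δφ = -60.81 − 36.69 = -97.50°.
a = sin²(Δφ/2) + cos φ₁ · cos φ₂ · sin²(Δλ/2) = 0.664723.
c = 2·atan2(√a, √(1−a)) = 1.90651 rad → d = 6371·c ≈ 12146.40 km.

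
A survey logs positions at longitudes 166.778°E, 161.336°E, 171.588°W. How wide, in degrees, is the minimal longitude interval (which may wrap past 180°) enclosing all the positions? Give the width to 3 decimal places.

27.076°

Sort the longitudes: -171.588°, +161.336°, +166.778°.
Eastward gaps between consecutive values (wrapping around): 332.924°, 5.442°, 21.634°.
Largest gap = 332.924° ⇒ minimal covering band is its complement: 360° − 332.924° = 27.076°.
Band runs from +161.336° eastward to -171.588°, crossing the antimeridian.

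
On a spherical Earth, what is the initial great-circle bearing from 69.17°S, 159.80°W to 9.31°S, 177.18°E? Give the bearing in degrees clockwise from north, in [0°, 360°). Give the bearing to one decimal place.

Δλ = 177.18 − -159.80 = 336.98°; wrapped into (−180°, 180°]: -23.02°.
θ = atan2( sin Δλ · cos φ₂ , cos φ₁ · sin φ₂ − sin φ₁ · cos φ₂ · cos Δλ )
  = atan2(-0.38590, 0.79135) = -25.996° → normalised to [0°, 360°): 334.004°.

334.0°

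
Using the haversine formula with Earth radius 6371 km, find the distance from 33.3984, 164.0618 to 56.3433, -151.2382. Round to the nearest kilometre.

Δλ = -151.2382 − 164.0618 = -315.3000°; wrapped into (−180°, 180°]: 44.7000°.
Δφ = 56.3433 − 33.3984 = 22.9449°.
a = sin²(Δφ/2) + cos φ₁ · cos φ₂ · sin²(Δλ/2) = 0.106466.
c = 2·atan2(√a, √(1−a)) = 0.66475 rad → d = 6371·c ≈ 4235.15 km.

4235 km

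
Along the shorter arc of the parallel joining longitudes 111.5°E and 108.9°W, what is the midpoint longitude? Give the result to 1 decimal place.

Signed shortest Δλ from +111.5° to -108.9° is +139.6°.
Midpoint longitude = +111.5° + (+139.6°)/2 = +111.5° + 69.8° = +181.3°.
Normalise into (−180°, 180°]: -178.7°.
(The naïve average (+111.5 + -108.9)/2 = 1.3° is on the wrong side of the globe.)

178.7°W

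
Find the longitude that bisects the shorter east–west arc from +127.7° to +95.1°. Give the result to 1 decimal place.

Signed shortest Δλ from +127.7° to +95.1° is -32.6°.
Midpoint longitude = +127.7° + (-32.6°)/2 = +127.7° − 16.3° = +111.4°.

+111.4°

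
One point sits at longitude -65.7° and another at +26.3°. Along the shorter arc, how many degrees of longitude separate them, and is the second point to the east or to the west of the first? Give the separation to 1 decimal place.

Raw difference: 26.3 − -65.7 = 92.0°.
Normalise into (−180°, 180°]: 92.0° stays 92.0°.
Positive ⇒ the second point lies to the east; separation 92.0°.

92.0° east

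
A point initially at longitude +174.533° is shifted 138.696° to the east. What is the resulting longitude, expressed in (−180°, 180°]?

Start at +174.533°; shift +138.696° → +313.229°.
+313.229° lies outside (−180°, 180°]; subtract 360° → -46.771°.

-46.771°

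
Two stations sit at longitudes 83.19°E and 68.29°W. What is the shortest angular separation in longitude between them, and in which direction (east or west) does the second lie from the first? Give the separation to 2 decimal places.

Raw difference: -68.29 − 83.19 = -151.48°.
Normalise into (−180°, 180°]: -151.48° stays -151.48°.
Negative ⇒ the second point lies to the west; separation 151.48°.

151.48° west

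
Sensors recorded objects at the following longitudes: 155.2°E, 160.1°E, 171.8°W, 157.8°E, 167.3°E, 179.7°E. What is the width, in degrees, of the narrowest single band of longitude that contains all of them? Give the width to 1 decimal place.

33.0°

Sort the longitudes: -171.8°, +155.2°, +157.8°, +160.1°, +167.3°, +179.7°.
Eastward gaps between consecutive values (wrapping around): 327.0°, 2.6°, 2.3°, 7.2°, 12.4°, 8.5°.
Largest gap = 327.0° ⇒ minimal covering band is its complement: 360° − 327.0° = 33.0°.
Band runs from +155.2° eastward to -171.8°, crossing the antimeridian.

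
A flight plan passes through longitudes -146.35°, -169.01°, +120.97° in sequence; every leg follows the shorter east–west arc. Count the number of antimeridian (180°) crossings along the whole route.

Leg 1: -146.35° → -169.01°, shortest Δλ = -22.66° (west) — does not cross 180°.
Leg 2: -169.01° → +120.97°, shortest Δλ = -70.02° (west) — crosses 180°.
Total crossings: 1.

1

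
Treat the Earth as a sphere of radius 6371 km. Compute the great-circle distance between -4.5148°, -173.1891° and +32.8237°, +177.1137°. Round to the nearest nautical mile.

2309 nmi

Δλ = 177.1137 − -173.1891 = 350.3028°; wrapped into (−180°, 180°]: -9.6972°.
Δφ = 32.8237 − -4.5148 = 37.3385°.
a = sin²(Δφ/2) + cos φ₁ · cos φ₂ · sin²(Δλ/2) = 0.108452.
c = 2·atan2(√a, √(1−a)) = 0.67117 rad → d = 6371·c ≈ 4276.01 km ≈ 2308.86 nmi.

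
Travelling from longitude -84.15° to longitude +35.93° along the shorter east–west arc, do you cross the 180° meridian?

Signed shortest Δλ = ((35.93 − -84.15 + 180) mod 360) − 180 = 120.08°.
Going east by 120.08° from -84.15° reaches +35.93° without touching 180°.

No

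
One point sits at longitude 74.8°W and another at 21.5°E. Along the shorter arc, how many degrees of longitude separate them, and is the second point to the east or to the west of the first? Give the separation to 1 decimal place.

96.3° east

Raw difference: 21.5 − -74.8 = 96.3°.
Normalise into (−180°, 180°]: 96.3° stays 96.3°.
Positive ⇒ the second point lies to the east; separation 96.3°.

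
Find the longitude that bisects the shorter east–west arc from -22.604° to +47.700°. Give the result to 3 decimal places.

+12.548°

Signed shortest Δλ from -22.604° to +47.700° is +70.304°.
Midpoint longitude = -22.604° + (+70.304°)/2 = -22.604° + 35.152° = +12.548°.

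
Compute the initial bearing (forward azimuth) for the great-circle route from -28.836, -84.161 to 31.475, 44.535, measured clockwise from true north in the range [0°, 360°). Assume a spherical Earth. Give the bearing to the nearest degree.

73°

Δλ = 44.535 − -84.161 = 128.696°.
θ = atan2( sin Δλ · cos φ₂ , cos φ₁ · sin φ₂ − sin φ₁ · cos φ₂ · cos Δλ )
  = atan2(0.66564, 0.20022) = 73.259° → normalised to [0°, 360°): 73.259°.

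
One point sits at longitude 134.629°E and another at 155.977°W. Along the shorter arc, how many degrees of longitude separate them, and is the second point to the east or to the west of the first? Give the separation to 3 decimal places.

Raw difference: -155.977 − 134.629 = -290.606°.
Normalise into (−180°, 180°]: -290.606° + 360° = 69.394°.
Positive ⇒ the second point lies to the east; separation 69.394°.

69.394° east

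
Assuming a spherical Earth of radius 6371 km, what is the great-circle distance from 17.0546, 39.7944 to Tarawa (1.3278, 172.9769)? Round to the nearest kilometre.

14493 km

Δλ = 172.9769 − 39.7944 = 133.1825°.
Δφ = 1.3278 − 17.0546 = -15.7268°.
a = sin²(Δφ/2) + cos φ₁ · cos φ₂ · sin²(Δλ/2) = 0.823630.
c = 2·atan2(√a, √(1−a)) = 2.27478 rad → d = 6371·c ≈ 14492.63 km.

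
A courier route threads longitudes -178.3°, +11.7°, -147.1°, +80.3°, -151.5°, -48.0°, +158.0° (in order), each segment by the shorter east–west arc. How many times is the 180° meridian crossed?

Leg 1: -178.3° → +11.7°, shortest Δλ = -170.0° (west) — crosses 180°.
Leg 2: +11.7° → -147.1°, shortest Δλ = -158.8° (west) — does not cross 180°.
Leg 3: -147.1° → +80.3°, shortest Δλ = -132.6° (west) — crosses 180°.
Leg 4: +80.3° → -151.5°, shortest Δλ = 128.2° (east) — crosses 180°.
Leg 5: -151.5° → -48.0°, shortest Δλ = 103.5° (east) — does not cross 180°.
Leg 6: -48.0° → +158.0°, shortest Δλ = -154.0° (west) — crosses 180°.
Total crossings: 4.

4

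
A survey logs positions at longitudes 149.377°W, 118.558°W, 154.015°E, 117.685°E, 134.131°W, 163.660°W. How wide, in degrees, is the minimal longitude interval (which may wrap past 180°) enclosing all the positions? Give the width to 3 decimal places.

123.757°

Sort the longitudes: -163.660°, -149.377°, -134.131°, -118.558°, +117.685°, +154.015°.
Eastward gaps between consecutive values (wrapping around): 14.283°, 15.246°, 15.573°, 236.243°, 36.330°, 42.325°.
Largest gap = 236.243° ⇒ minimal covering band is its complement: 360° − 236.243° = 123.757°.
Band runs from +117.685° eastward to -118.558°, crossing the antimeridian.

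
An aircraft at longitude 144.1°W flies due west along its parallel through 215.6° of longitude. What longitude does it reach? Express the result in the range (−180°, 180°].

0.3°E

Start at -144.1°; shift −215.6° → -359.7°.
-359.7° lies outside (−180°, 180°]; add 360° → +0.3°.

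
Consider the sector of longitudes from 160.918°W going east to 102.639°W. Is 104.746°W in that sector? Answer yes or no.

Yes

Band width going east from -160.918° to -102.639°: ((-102.639 − -160.918) mod 360) = 58.279°.
Offset of -104.746° east of the west edge: ((-104.746 − -160.918) mod 360) = 56.172°.
56.172° ≤ 58.279° ⇒ inside.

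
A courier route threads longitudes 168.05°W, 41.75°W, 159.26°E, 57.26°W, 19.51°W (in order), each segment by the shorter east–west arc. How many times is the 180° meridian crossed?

2

Leg 1: -168.05° → -41.75°, shortest Δλ = 126.3° (east) — does not cross 180°.
Leg 2: -41.75° → +159.26°, shortest Δλ = -158.99° (west) — crosses 180°.
Leg 3: +159.26° → -57.26°, shortest Δλ = 143.48° (east) — crosses 180°.
Leg 4: -57.26° → -19.51°, shortest Δλ = 37.75° (east) — does not cross 180°.
Total crossings: 2.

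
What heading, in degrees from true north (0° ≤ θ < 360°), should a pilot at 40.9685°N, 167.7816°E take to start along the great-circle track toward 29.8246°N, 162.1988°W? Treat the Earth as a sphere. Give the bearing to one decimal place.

105.1°

Δλ = -162.1988 − 167.7816 = -329.9804°; wrapped into (−180°, 180°]: 30.0196°.
θ = atan2( sin Δλ · cos φ₂ , cos φ₁ · sin φ₂ − sin φ₁ · cos φ₂ · cos Δλ )
  = atan2(0.43403, -0.11697) = 105.083° → normalised to [0°, 360°): 105.083°.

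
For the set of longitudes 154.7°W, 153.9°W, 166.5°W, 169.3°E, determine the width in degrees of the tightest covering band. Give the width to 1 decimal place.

36.8°

Sort the longitudes: -166.5°, -154.7°, -153.9°, +169.3°.
Eastward gaps between consecutive values (wrapping around): 11.8°, 0.8°, 323.2°, 24.2°.
Largest gap = 323.2° ⇒ minimal covering band is its complement: 360° − 323.2° = 36.8°.
Band runs from +169.3° eastward to -153.9°, crossing the antimeridian.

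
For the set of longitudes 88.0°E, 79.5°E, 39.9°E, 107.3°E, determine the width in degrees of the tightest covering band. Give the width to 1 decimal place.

67.4°

Sort the longitudes: +39.9°, +79.5°, +88.0°, +107.3°.
Eastward gaps between consecutive values (wrapping around): 39.6°, 8.5°, 19.3°, 292.6°.
Largest gap = 292.6° ⇒ minimal covering band is its complement: 360° − 292.6° = 67.4°.
Band runs from +39.9° eastward to +107.3°.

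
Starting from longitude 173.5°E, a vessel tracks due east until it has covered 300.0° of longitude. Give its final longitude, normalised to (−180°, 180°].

113.5°E

Start at +173.5°; shift +300.0° → +473.5°.
+473.5° lies outside (−180°, 180°]; subtract 360° → +113.5°.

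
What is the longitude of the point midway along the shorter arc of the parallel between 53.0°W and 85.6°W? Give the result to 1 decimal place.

69.3°W

Signed shortest Δλ from -53.0° to -85.6° is -32.6°.
Midpoint longitude = -53.0° + (-32.6°)/2 = -53.0° − 16.3° = -69.3°.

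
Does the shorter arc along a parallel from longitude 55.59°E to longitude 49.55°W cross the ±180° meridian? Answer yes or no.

No

Signed shortest Δλ = ((-49.55 − 55.59 + 180) mod 360) − 180 = -105.14°.
Going west by 105.14° from +55.59° reaches -49.55° without touching 180°.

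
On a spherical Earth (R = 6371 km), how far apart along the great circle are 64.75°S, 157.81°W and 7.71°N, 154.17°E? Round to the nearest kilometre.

Δλ = 154.17 − -157.81 = 311.98°; wrapped into (−180°, 180°]: -48.02°.
Δφ = 7.71 − -64.75 = 72.46°.
a = sin²(Δφ/2) + cos φ₁ · cos φ₂ · sin²(Δλ/2) = 0.419300.
c = 2·atan2(√a, √(1−a)) = 1.40869 rad → d = 6371·c ≈ 8974.75 km.

8975 km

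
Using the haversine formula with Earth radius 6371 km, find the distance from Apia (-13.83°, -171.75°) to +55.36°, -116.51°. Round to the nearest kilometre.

9254 km

Δλ = -116.51 − -171.75 = 55.24°.
Δφ = 55.36 − -13.83 = 69.19°.
a = sin²(Δφ/2) + cos φ₁ · cos φ₂ · sin²(Δλ/2) = 0.440993.
c = 2·atan2(√a, √(1−a)) = 1.45251 rad → d = 6371·c ≈ 9253.92 km.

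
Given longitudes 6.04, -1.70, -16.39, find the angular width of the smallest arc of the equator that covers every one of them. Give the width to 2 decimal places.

Sort the longitudes: -16.39°, -1.70°, +6.04°.
Eastward gaps between consecutive values (wrapping around): 14.69°, 7.74°, 337.57°.
Largest gap = 337.57° ⇒ minimal covering band is its complement: 360° − 337.57° = 22.43°.
Band runs from -16.39° eastward to +6.04°.

22.43°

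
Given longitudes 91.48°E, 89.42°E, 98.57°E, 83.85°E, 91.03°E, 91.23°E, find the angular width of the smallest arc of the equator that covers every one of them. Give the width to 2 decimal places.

Sort the longitudes: +83.85°, +89.42°, +91.03°, +91.23°, +91.48°, +98.57°.
Eastward gaps between consecutive values (wrapping around): 5.57°, 1.61°, 0.20°, 0.25°, 7.09°, 345.28°.
Largest gap = 345.28° ⇒ minimal covering band is its complement: 360° − 345.28° = 14.72°.
Band runs from +83.85° eastward to +98.57°.

14.72°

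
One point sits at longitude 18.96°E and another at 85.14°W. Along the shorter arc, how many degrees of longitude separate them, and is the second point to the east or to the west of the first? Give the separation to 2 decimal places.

Raw difference: -85.14 − 18.96 = -104.1°.
Normalise into (−180°, 180°]: -104.1° stays -104.1°.
Negative ⇒ the second point lies to the west; separation 104.10°.

104.10° west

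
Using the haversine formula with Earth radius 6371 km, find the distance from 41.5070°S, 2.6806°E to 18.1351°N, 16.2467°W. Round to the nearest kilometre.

6912 km

Δλ = -16.2467 − 2.6806 = -18.9273°.
Δφ = 18.1351 − -41.5070 = 59.6421°.
a = sin²(Δφ/2) + cos φ₁ · cos φ₂ · sin²(Δλ/2) = 0.266540.
c = 2·atan2(√a, √(1−a)) = 1.08499 rad → d = 6371·c ≈ 6912.48 km.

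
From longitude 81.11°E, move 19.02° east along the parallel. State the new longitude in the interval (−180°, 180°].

100.13°E

Start at +81.11°; shift +19.02° → +100.13°.
+100.13° already lies in (−180°, 180°].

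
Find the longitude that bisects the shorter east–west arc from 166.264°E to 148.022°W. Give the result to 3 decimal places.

Signed shortest Δλ from +166.264° to -148.022° is +45.714°.
Midpoint longitude = +166.264° + (+45.714°)/2 = +166.264° + 22.857° = +189.121°.
Normalise into (−180°, 180°]: -170.879°.
(The naïve average (+166.264 + -148.022)/2 = 9.121° is on the wrong side of the globe.)

170.879°W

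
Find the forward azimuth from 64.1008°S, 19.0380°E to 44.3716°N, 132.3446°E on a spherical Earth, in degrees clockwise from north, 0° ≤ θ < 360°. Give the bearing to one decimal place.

85.6°

Δλ = 132.3446 − 19.0380 = 113.3066°.
θ = atan2( sin Δλ · cos φ₂ , cos φ₁ · sin φ₂ − sin φ₁ · cos φ₂ · cos Δλ )
  = atan2(0.65649, 0.05104) = 85.555° → normalised to [0°, 360°): 85.555°.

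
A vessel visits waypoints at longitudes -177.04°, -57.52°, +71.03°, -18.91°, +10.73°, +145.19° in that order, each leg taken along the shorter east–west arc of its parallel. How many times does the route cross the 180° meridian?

0

Leg 1: -177.04° → -57.52°, shortest Δλ = 119.52° (east) — does not cross 180°.
Leg 2: -57.52° → +71.03°, shortest Δλ = 128.55° (east) — does not cross 180°.
Leg 3: +71.03° → -18.91°, shortest Δλ = -89.94° (west) — does not cross 180°.
Leg 4: -18.91° → +10.73°, shortest Δλ = 29.64° (east) — does not cross 180°.
Leg 5: +10.73° → +145.19°, shortest Δλ = 134.46° (east) — does not cross 180°.
Total crossings: 0.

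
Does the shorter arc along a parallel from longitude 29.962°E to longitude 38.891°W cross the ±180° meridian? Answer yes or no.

Signed shortest Δλ = ((-38.891 − 29.962 + 180) mod 360) − 180 = -68.853°.
Going west by 68.853° from +29.962° reaches -38.891° without touching 180°.

No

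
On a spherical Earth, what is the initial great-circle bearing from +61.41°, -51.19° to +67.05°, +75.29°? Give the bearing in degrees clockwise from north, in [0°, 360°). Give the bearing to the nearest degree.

Δλ = 75.29 − -51.19 = 126.48°.
θ = atan2( sin Δλ · cos φ₂ , cos φ₁ · sin φ₂ − sin φ₁ · cos φ₂ · cos Δλ )
  = atan2(0.31353, 0.64422) = 25.951° → normalised to [0°, 360°): 25.951°.

26°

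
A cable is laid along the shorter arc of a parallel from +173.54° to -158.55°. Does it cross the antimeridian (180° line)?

Naïve |-158.55 − 173.54| = 332.09° > 180°, so the shorter arc goes the other way round — across 180°.
Signed shortest Δλ = ((-158.55 − 173.54 + 180) mod 360) − 180 = 27.91°.
Going east by 27.91° from +173.54° passes through 180° before reaching -158.55°.

Yes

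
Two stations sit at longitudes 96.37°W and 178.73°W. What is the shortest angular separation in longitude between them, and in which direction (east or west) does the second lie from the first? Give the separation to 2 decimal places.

82.36° west

Raw difference: -178.73 − -96.37 = -82.36°.
Normalise into (−180°, 180°]: -82.36° stays -82.36°.
Negative ⇒ the second point lies to the west; separation 82.36°.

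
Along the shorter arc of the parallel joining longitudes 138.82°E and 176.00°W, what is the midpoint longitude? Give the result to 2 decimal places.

Signed shortest Δλ from +138.82° to -176.00° is +45.18°.
Midpoint longitude = +138.82° + (+45.18°)/2 = +138.82° + 22.59° = +161.41°.
(The naïve average (+138.82 + -176.00)/2 = -18.59° is on the wrong side of the globe.)

161.41°E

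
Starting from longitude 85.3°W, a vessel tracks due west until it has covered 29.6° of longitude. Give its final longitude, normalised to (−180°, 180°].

Start at -85.3°; shift −29.6° → -114.9°.
-114.9° already lies in (−180°, 180°].

114.9°W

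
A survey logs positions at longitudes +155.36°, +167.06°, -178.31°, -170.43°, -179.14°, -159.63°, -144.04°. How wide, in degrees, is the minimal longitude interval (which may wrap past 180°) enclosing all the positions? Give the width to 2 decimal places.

Sort the longitudes: -179.14°, -178.31°, -170.43°, -159.63°, -144.04°, +155.36°, +167.06°.
Eastward gaps between consecutive values (wrapping around): 0.83°, 7.88°, 10.80°, 15.59°, 299.40°, 11.70°, 13.80°.
Largest gap = 299.40° ⇒ minimal covering band is its complement: 360° − 299.40° = 60.60°.
Band runs from +155.36° eastward to -144.04°, crossing the antimeridian.

60.60°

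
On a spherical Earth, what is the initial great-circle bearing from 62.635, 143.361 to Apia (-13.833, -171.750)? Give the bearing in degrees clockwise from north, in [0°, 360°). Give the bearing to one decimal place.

136.4°

Δλ = -171.750 − 143.361 = -315.111°; wrapped into (−180°, 180°]: 44.889°.
θ = atan2( sin Δλ · cos φ₂ , cos φ₁ · sin φ₂ − sin φ₁ · cos φ₂ · cos Δλ )
  = atan2(0.68527, -0.72085) = 136.449° → normalised to [0°, 360°): 136.449°.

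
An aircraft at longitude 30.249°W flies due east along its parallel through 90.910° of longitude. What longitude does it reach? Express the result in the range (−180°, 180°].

60.661°E

Start at -30.249°; shift +90.910° → +60.661°.
+60.661° already lies in (−180°, 180°].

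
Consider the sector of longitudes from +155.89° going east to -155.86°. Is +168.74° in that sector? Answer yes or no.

Yes

Band width going east from +155.89° to -155.86°: ((-155.86 − 155.89) mod 360) = 48.25°.
Offset of +168.74° east of the west edge: ((168.74 − 155.89) mod 360) = 12.85°.
12.85° ≤ 48.25° ⇒ inside.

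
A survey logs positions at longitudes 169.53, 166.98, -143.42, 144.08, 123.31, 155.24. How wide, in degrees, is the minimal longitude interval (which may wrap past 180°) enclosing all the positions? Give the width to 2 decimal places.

Sort the longitudes: -143.42°, +123.31°, +144.08°, +155.24°, +166.98°, +169.53°.
Eastward gaps between consecutive values (wrapping around): 266.73°, 20.77°, 11.16°, 11.74°, 2.55°, 47.05°.
Largest gap = 266.73° ⇒ minimal covering band is its complement: 360° − 266.73° = 93.27°.
Band runs from +123.31° eastward to -143.42°, crossing the antimeridian.

93.27°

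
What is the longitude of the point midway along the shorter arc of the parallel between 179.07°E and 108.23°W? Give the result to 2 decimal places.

144.58°W

Signed shortest Δλ from +179.07° to -108.23° is +72.70°.
Midpoint longitude = +179.07° + (+72.70°)/2 = +179.07° + 36.35° = +215.42°.
Normalise into (−180°, 180°]: -144.58°.
(The naïve average (+179.07 + -108.23)/2 = 35.42° is on the wrong side of the globe.)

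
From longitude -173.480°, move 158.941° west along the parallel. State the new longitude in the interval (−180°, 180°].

+27.579°

Start at -173.480°; shift −158.941° → -332.421°.
-332.421° lies outside (−180°, 180°]; add 360° → +27.579°.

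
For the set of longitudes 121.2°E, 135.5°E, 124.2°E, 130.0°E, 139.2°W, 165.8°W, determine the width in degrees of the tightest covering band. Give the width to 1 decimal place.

Sort the longitudes: -165.8°, -139.2°, +121.2°, +124.2°, +130.0°, +135.5°.
Eastward gaps between consecutive values (wrapping around): 26.6°, 260.4°, 3.0°, 5.8°, 5.5°, 58.7°.
Largest gap = 260.4° ⇒ minimal covering band is its complement: 360° − 260.4° = 99.6°.
Band runs from +121.2° eastward to -139.2°, crossing the antimeridian.

99.6°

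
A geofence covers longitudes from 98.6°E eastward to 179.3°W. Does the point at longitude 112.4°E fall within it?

Band width going east from +98.6° to -179.3°: ((-179.3 − 98.6) mod 360) = 82.1°.
Offset of +112.4° east of the west edge: ((112.4 − 98.6) mod 360) = 13.8°.
13.8° ≤ 82.1° ⇒ inside.

Yes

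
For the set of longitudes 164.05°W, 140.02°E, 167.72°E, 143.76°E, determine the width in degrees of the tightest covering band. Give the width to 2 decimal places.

Sort the longitudes: -164.05°, +140.02°, +143.76°, +167.72°.
Eastward gaps between consecutive values (wrapping around): 304.07°, 3.74°, 23.96°, 28.23°.
Largest gap = 304.07° ⇒ minimal covering band is its complement: 360° − 304.07° = 55.93°.
Band runs from +140.02° eastward to -164.05°, crossing the antimeridian.

55.93°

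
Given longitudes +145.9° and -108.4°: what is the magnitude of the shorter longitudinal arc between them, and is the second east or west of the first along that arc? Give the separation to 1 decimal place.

105.7° east

Raw difference: -108.4 − 145.9 = -254.3°.
Normalise into (−180°, 180°]: -254.3° + 360° = 105.7°.
Positive ⇒ the second point lies to the east; separation 105.7°.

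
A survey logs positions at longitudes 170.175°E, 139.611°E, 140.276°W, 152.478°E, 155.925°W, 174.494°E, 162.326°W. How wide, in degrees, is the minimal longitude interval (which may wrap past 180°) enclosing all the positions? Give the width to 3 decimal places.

Sort the longitudes: -162.326°, -155.925°, -140.276°, +139.611°, +152.478°, +170.175°, +174.494°.
Eastward gaps between consecutive values (wrapping around): 6.401°, 15.649°, 279.887°, 12.867°, 17.697°, 4.319°, 23.180°.
Largest gap = 279.887° ⇒ minimal covering band is its complement: 360° − 279.887° = 80.113°.
Band runs from +139.611° eastward to -140.276°, crossing the antimeridian.

80.113°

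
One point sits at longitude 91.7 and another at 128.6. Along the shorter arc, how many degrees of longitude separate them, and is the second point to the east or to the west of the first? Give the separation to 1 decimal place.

36.9° east

Raw difference: 128.6 − 91.7 = 36.9°.
Normalise into (−180°, 180°]: 36.9° stays 36.9°.
Positive ⇒ the second point lies to the east; separation 36.9°.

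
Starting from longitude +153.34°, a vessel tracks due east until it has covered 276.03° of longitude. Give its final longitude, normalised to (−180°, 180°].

Start at +153.34°; shift +276.03° → +429.37°.
+429.37° lies outside (−180°, 180°]; subtract 360° → +69.37°.

+69.37°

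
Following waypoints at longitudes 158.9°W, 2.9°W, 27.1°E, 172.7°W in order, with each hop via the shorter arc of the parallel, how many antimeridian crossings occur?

Leg 1: -158.9° → -2.9°, shortest Δλ = 156.0° (east) — does not cross 180°.
Leg 2: -2.9° → +27.1°, shortest Δλ = 30.0° (east) — does not cross 180°.
Leg 3: +27.1° → -172.7°, shortest Δλ = 160.2° (east) — crosses 180°.
Total crossings: 1.

1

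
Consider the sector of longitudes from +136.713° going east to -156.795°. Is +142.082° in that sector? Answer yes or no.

Yes

Band width going east from +136.713° to -156.795°: ((-156.795 − 136.713) mod 360) = 66.492°.
Offset of +142.082° east of the west edge: ((142.082 − 136.713) mod 360) = 5.369°.
5.369° ≤ 66.492° ⇒ inside.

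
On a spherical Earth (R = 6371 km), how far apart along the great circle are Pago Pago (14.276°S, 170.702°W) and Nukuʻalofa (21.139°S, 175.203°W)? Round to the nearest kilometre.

Δλ = -175.203 − -170.702 = -4.501°.
Δφ = -21.139 − -14.276 = -6.863°.
a = sin²(Δφ/2) + cos φ₁ · cos φ₂ · sin²(Δλ/2) = 0.004976.
c = 2·atan2(√a, √(1−a)) = 0.14121 rad → d = 6371·c ≈ 899.62 km.

900 km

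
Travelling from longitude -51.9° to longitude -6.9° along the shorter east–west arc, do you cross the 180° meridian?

No

Signed shortest Δλ = ((-6.9 − -51.9 + 180) mod 360) − 180 = 45.0°.
Going east by 45.0° from -51.9° reaches -6.9° without touching 180°.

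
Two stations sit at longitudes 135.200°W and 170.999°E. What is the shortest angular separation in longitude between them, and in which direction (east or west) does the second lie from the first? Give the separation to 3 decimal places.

Raw difference: 170.999 − -135.200 = 306.199°.
Normalise into (−180°, 180°]: 306.199° − 360° = -53.801°.
Negative ⇒ the second point lies to the west; separation 53.801°.

53.801° west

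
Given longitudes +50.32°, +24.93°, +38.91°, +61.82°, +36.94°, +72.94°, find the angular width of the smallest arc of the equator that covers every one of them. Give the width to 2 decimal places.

Sort the longitudes: +24.93°, +36.94°, +38.91°, +50.32°, +61.82°, +72.94°.
Eastward gaps between consecutive values (wrapping around): 12.01°, 1.97°, 11.41°, 11.50°, 11.12°, 311.99°.
Largest gap = 311.99° ⇒ minimal covering band is its complement: 360° − 311.99° = 48.01°.
Band runs from +24.93° eastward to +72.94°.

48.01°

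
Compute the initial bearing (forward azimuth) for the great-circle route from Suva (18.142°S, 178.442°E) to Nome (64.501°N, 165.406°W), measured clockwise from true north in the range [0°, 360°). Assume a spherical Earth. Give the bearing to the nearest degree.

7°

Δλ = -165.406 − 178.442 = -343.848°; wrapped into (−180°, 180°]: 16.152°.
θ = atan2( sin Δλ · cos φ₂ , cos φ₁ · sin φ₂ − sin φ₁ · cos φ₂ · cos Δλ )
  = atan2(0.11976, 0.98648) = 6.922° → normalised to [0°, 360°): 6.922°.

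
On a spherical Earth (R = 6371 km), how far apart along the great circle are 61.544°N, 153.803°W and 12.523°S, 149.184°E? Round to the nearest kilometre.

9608 km

Δλ = 149.184 − -153.803 = 302.987°; wrapped into (−180°, 180°]: -57.013°.
Δφ = -12.523 − 61.544 = -74.067°.
a = sin²(Δφ/2) + cos φ₁ · cos φ₂ · sin²(Δλ/2) = 0.468693.
c = 2·atan2(√a, √(1−a)) = 1.50814 rad → d = 6371·c ≈ 9608.37 km.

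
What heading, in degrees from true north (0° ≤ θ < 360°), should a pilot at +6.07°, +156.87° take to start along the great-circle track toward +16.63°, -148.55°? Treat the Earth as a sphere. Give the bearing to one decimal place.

Δλ = -148.55 − 156.87 = -305.42°; wrapped into (−180°, 180°]: 54.58°.
θ = atan2( sin Δλ · cos φ₂ , cos φ₁ · sin φ₂ − sin φ₁ · cos φ₂ · cos Δλ )
  = atan2(0.78084, 0.22586) = 73.867° → normalised to [0°, 360°): 73.867°.

73.9°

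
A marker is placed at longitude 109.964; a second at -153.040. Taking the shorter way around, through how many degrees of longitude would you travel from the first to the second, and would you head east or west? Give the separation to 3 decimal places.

96.996° east

Raw difference: -153.040 − 109.964 = -263.004°.
Normalise into (−180°, 180°]: -263.004° + 360° = 96.996°.
Positive ⇒ the second point lies to the east; separation 96.996°.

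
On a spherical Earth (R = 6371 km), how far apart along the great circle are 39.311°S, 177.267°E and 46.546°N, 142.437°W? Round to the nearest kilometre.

10352 km

Δλ = -142.437 − 177.267 = -319.704°; wrapped into (−180°, 180°]: 40.296°.
Δφ = 46.546 − -39.311 = 85.857°.
a = sin²(Δφ/2) + cos φ₁ · cos φ₂ · sin²(Δλ/2) = 0.527012.
c = 2·atan2(√a, √(1−a)) = 1.62485 rad → d = 6371·c ≈ 10351.90 km.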